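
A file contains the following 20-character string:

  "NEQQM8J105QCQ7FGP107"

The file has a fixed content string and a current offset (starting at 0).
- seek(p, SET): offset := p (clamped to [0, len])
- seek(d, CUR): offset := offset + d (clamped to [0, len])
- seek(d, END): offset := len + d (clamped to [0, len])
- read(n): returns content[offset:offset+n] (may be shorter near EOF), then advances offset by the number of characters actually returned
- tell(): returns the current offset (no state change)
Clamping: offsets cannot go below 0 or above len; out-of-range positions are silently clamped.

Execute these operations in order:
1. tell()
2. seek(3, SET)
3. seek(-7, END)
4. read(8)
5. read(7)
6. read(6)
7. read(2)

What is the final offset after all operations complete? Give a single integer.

After 1 (tell()): offset=0
After 2 (seek(3, SET)): offset=3
After 3 (seek(-7, END)): offset=13
After 4 (read(8)): returned '7FGP107', offset=20
After 5 (read(7)): returned '', offset=20
After 6 (read(6)): returned '', offset=20
After 7 (read(2)): returned '', offset=20

Answer: 20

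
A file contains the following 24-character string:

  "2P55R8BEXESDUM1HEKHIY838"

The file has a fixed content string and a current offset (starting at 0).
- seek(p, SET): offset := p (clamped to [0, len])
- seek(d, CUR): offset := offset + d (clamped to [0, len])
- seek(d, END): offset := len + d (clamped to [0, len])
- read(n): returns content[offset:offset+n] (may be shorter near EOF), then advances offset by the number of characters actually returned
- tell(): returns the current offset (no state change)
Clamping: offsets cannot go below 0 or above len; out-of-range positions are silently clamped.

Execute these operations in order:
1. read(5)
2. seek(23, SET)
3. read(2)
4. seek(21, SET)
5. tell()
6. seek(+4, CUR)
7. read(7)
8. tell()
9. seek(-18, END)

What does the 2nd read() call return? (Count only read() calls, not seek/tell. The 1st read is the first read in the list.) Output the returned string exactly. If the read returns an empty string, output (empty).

After 1 (read(5)): returned '2P55R', offset=5
After 2 (seek(23, SET)): offset=23
After 3 (read(2)): returned '8', offset=24
After 4 (seek(21, SET)): offset=21
After 5 (tell()): offset=21
After 6 (seek(+4, CUR)): offset=24
After 7 (read(7)): returned '', offset=24
After 8 (tell()): offset=24
After 9 (seek(-18, END)): offset=6

Answer: 8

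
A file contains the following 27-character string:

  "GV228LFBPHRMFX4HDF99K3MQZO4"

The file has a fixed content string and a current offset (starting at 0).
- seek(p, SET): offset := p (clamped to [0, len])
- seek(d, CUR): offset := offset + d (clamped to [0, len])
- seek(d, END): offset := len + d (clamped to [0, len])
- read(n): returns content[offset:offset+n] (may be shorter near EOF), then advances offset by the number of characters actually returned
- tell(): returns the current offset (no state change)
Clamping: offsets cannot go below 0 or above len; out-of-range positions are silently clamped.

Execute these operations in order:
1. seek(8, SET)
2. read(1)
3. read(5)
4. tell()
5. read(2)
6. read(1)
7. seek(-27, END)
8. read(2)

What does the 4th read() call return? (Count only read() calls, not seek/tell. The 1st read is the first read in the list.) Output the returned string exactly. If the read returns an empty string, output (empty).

After 1 (seek(8, SET)): offset=8
After 2 (read(1)): returned 'P', offset=9
After 3 (read(5)): returned 'HRMFX', offset=14
After 4 (tell()): offset=14
After 5 (read(2)): returned '4H', offset=16
After 6 (read(1)): returned 'D', offset=17
After 7 (seek(-27, END)): offset=0
After 8 (read(2)): returned 'GV', offset=2

Answer: D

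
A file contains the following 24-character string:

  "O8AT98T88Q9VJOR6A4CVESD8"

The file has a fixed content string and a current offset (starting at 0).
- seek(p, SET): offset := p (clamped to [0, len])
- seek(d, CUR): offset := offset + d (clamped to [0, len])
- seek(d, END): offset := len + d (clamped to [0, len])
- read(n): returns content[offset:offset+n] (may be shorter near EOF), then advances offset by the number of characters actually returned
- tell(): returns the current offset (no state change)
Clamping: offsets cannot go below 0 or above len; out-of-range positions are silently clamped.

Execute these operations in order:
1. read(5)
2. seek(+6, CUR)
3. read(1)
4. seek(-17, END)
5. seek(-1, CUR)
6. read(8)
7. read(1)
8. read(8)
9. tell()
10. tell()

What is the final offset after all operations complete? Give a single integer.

After 1 (read(5)): returned 'O8AT9', offset=5
After 2 (seek(+6, CUR)): offset=11
After 3 (read(1)): returned 'V', offset=12
After 4 (seek(-17, END)): offset=7
After 5 (seek(-1, CUR)): offset=6
After 6 (read(8)): returned 'T88Q9VJO', offset=14
After 7 (read(1)): returned 'R', offset=15
After 8 (read(8)): returned '6A4CVESD', offset=23
After 9 (tell()): offset=23
After 10 (tell()): offset=23

Answer: 23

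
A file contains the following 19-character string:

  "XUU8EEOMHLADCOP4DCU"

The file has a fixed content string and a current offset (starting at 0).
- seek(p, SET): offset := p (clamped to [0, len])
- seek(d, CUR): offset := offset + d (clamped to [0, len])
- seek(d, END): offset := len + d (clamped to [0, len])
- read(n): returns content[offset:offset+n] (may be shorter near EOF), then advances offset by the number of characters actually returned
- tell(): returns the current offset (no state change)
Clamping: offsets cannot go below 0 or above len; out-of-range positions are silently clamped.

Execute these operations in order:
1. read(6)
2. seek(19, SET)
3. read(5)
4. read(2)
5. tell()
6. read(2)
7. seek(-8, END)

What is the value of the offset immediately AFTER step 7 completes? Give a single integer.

After 1 (read(6)): returned 'XUU8EE', offset=6
After 2 (seek(19, SET)): offset=19
After 3 (read(5)): returned '', offset=19
After 4 (read(2)): returned '', offset=19
After 5 (tell()): offset=19
After 6 (read(2)): returned '', offset=19
After 7 (seek(-8, END)): offset=11

Answer: 11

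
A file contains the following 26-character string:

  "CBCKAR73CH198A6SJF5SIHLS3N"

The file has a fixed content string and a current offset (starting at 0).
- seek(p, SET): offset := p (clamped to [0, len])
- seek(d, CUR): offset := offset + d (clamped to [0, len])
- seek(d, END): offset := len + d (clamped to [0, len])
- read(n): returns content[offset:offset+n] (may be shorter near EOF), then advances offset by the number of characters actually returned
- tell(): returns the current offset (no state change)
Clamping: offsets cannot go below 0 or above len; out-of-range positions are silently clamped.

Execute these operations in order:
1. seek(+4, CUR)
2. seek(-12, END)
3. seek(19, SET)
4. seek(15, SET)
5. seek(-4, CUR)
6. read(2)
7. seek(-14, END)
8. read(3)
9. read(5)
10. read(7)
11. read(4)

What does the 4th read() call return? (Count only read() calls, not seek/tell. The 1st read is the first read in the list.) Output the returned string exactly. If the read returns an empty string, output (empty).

Answer: IHLS3N

Derivation:
After 1 (seek(+4, CUR)): offset=4
After 2 (seek(-12, END)): offset=14
After 3 (seek(19, SET)): offset=19
After 4 (seek(15, SET)): offset=15
After 5 (seek(-4, CUR)): offset=11
After 6 (read(2)): returned '98', offset=13
After 7 (seek(-14, END)): offset=12
After 8 (read(3)): returned '8A6', offset=15
After 9 (read(5)): returned 'SJF5S', offset=20
After 10 (read(7)): returned 'IHLS3N', offset=26
After 11 (read(4)): returned '', offset=26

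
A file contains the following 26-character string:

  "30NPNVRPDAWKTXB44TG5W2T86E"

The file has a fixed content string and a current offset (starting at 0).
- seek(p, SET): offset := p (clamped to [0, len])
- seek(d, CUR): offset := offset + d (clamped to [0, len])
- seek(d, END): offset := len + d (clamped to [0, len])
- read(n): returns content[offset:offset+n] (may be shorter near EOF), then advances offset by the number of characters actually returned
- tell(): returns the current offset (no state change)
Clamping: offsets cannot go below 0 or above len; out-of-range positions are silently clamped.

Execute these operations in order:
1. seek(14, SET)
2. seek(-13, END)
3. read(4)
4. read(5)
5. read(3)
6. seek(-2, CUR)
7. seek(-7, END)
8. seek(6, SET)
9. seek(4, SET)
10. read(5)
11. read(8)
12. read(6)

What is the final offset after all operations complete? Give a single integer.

After 1 (seek(14, SET)): offset=14
After 2 (seek(-13, END)): offset=13
After 3 (read(4)): returned 'XB44', offset=17
After 4 (read(5)): returned 'TG5W2', offset=22
After 5 (read(3)): returned 'T86', offset=25
After 6 (seek(-2, CUR)): offset=23
After 7 (seek(-7, END)): offset=19
After 8 (seek(6, SET)): offset=6
After 9 (seek(4, SET)): offset=4
After 10 (read(5)): returned 'NVRPD', offset=9
After 11 (read(8)): returned 'AWKTXB44', offset=17
After 12 (read(6)): returned 'TG5W2T', offset=23

Answer: 23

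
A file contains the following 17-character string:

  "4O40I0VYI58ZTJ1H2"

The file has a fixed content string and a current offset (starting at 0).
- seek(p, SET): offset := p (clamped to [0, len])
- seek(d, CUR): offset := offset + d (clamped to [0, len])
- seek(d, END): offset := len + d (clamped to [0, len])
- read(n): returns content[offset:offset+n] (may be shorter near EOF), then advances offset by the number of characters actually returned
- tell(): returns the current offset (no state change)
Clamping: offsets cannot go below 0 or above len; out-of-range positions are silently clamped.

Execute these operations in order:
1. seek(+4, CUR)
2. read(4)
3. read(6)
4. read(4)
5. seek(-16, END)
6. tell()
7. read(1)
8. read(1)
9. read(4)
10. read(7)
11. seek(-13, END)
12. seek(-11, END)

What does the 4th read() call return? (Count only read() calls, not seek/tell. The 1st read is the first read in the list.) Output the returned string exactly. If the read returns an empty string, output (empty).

Answer: O

Derivation:
After 1 (seek(+4, CUR)): offset=4
After 2 (read(4)): returned 'I0VY', offset=8
After 3 (read(6)): returned 'I58ZTJ', offset=14
After 4 (read(4)): returned '1H2', offset=17
After 5 (seek(-16, END)): offset=1
After 6 (tell()): offset=1
After 7 (read(1)): returned 'O', offset=2
After 8 (read(1)): returned '4', offset=3
After 9 (read(4)): returned '0I0V', offset=7
After 10 (read(7)): returned 'YI58ZTJ', offset=14
After 11 (seek(-13, END)): offset=4
After 12 (seek(-11, END)): offset=6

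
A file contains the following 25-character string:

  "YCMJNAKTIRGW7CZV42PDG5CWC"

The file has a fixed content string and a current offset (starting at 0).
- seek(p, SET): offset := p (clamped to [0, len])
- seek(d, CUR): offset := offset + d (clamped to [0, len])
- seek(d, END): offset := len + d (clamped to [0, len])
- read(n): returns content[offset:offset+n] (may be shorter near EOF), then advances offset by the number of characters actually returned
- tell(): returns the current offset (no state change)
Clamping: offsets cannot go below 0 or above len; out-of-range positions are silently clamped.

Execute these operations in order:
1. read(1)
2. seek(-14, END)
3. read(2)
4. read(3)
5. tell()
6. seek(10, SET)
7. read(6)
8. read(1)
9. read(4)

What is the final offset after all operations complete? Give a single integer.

Answer: 21

Derivation:
After 1 (read(1)): returned 'Y', offset=1
After 2 (seek(-14, END)): offset=11
After 3 (read(2)): returned 'W7', offset=13
After 4 (read(3)): returned 'CZV', offset=16
After 5 (tell()): offset=16
After 6 (seek(10, SET)): offset=10
After 7 (read(6)): returned 'GW7CZV', offset=16
After 8 (read(1)): returned '4', offset=17
After 9 (read(4)): returned '2PDG', offset=21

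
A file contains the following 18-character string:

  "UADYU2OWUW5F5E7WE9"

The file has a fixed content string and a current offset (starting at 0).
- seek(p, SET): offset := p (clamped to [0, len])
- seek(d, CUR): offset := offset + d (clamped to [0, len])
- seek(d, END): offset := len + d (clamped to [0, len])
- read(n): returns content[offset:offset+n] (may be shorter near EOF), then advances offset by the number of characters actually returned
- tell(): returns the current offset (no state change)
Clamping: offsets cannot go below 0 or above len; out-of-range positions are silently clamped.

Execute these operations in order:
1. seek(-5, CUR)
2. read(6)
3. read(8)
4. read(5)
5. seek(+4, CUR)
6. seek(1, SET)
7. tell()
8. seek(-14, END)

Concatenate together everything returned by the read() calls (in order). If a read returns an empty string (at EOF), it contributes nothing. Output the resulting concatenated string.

After 1 (seek(-5, CUR)): offset=0
After 2 (read(6)): returned 'UADYU2', offset=6
After 3 (read(8)): returned 'OWUW5F5E', offset=14
After 4 (read(5)): returned '7WE9', offset=18
After 5 (seek(+4, CUR)): offset=18
After 6 (seek(1, SET)): offset=1
After 7 (tell()): offset=1
After 8 (seek(-14, END)): offset=4

Answer: UADYU2OWUW5F5E7WE9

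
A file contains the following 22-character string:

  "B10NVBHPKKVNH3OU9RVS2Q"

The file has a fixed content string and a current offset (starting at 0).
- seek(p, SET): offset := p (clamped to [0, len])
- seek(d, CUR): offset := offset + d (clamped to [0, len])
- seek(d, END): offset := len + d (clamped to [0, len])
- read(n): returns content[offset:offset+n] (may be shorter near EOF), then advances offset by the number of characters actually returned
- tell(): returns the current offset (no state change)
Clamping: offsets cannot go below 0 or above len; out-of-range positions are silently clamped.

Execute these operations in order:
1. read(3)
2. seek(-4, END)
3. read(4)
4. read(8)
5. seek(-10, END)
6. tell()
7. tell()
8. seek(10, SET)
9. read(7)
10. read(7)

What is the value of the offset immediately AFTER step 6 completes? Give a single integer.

After 1 (read(3)): returned 'B10', offset=3
After 2 (seek(-4, END)): offset=18
After 3 (read(4)): returned 'VS2Q', offset=22
After 4 (read(8)): returned '', offset=22
After 5 (seek(-10, END)): offset=12
After 6 (tell()): offset=12

Answer: 12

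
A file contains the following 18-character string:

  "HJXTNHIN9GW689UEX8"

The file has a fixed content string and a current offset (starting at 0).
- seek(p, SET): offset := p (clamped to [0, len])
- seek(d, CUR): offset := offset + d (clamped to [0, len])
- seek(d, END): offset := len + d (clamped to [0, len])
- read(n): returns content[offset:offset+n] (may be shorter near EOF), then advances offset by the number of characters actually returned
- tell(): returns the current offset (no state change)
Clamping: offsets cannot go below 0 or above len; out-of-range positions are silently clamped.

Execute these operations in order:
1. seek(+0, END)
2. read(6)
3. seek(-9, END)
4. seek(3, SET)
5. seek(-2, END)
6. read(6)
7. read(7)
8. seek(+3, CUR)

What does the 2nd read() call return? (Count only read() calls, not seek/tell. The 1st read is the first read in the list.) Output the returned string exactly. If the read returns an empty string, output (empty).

Answer: X8

Derivation:
After 1 (seek(+0, END)): offset=18
After 2 (read(6)): returned '', offset=18
After 3 (seek(-9, END)): offset=9
After 4 (seek(3, SET)): offset=3
After 5 (seek(-2, END)): offset=16
After 6 (read(6)): returned 'X8', offset=18
After 7 (read(7)): returned '', offset=18
After 8 (seek(+3, CUR)): offset=18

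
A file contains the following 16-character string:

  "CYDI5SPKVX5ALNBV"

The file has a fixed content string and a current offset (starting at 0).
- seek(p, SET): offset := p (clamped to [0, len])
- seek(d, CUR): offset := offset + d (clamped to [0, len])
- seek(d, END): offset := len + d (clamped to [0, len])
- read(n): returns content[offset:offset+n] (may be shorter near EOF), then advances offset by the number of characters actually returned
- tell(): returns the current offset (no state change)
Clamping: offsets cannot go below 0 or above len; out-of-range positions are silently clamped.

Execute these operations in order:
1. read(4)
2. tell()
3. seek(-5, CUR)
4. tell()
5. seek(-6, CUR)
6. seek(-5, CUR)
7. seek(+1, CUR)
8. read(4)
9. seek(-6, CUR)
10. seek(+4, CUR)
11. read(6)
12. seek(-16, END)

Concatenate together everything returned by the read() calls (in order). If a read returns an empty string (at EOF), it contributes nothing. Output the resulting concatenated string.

After 1 (read(4)): returned 'CYDI', offset=4
After 2 (tell()): offset=4
After 3 (seek(-5, CUR)): offset=0
After 4 (tell()): offset=0
After 5 (seek(-6, CUR)): offset=0
After 6 (seek(-5, CUR)): offset=0
After 7 (seek(+1, CUR)): offset=1
After 8 (read(4)): returned 'YDI5', offset=5
After 9 (seek(-6, CUR)): offset=0
After 10 (seek(+4, CUR)): offset=4
After 11 (read(6)): returned '5SPKVX', offset=10
After 12 (seek(-16, END)): offset=0

Answer: CYDIYDI55SPKVX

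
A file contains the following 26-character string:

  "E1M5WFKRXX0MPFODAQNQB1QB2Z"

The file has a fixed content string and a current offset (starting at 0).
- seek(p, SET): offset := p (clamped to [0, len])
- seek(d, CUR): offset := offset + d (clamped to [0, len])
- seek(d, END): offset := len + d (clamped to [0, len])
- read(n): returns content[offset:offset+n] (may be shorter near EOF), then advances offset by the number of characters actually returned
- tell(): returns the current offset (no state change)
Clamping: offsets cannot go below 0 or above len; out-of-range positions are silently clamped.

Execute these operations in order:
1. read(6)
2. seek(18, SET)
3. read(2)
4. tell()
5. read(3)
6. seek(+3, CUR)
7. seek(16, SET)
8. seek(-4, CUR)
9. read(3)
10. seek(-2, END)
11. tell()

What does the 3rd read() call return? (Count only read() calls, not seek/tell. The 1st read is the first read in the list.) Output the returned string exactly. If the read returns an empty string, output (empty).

Answer: B1Q

Derivation:
After 1 (read(6)): returned 'E1M5WF', offset=6
After 2 (seek(18, SET)): offset=18
After 3 (read(2)): returned 'NQ', offset=20
After 4 (tell()): offset=20
After 5 (read(3)): returned 'B1Q', offset=23
After 6 (seek(+3, CUR)): offset=26
After 7 (seek(16, SET)): offset=16
After 8 (seek(-4, CUR)): offset=12
After 9 (read(3)): returned 'PFO', offset=15
After 10 (seek(-2, END)): offset=24
After 11 (tell()): offset=24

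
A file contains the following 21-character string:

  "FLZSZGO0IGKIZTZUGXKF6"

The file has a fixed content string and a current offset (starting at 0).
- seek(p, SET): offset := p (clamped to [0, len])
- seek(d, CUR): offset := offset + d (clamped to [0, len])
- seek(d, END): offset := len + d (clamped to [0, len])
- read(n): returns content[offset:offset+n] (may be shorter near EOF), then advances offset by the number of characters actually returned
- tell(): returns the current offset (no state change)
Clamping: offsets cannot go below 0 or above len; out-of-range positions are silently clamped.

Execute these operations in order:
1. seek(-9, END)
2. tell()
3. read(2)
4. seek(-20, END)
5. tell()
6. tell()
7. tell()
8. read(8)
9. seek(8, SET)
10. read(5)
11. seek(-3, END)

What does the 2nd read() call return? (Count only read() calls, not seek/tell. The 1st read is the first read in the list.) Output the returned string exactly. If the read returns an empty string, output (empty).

Answer: LZSZGO0I

Derivation:
After 1 (seek(-9, END)): offset=12
After 2 (tell()): offset=12
After 3 (read(2)): returned 'ZT', offset=14
After 4 (seek(-20, END)): offset=1
After 5 (tell()): offset=1
After 6 (tell()): offset=1
After 7 (tell()): offset=1
After 8 (read(8)): returned 'LZSZGO0I', offset=9
After 9 (seek(8, SET)): offset=8
After 10 (read(5)): returned 'IGKIZ', offset=13
After 11 (seek(-3, END)): offset=18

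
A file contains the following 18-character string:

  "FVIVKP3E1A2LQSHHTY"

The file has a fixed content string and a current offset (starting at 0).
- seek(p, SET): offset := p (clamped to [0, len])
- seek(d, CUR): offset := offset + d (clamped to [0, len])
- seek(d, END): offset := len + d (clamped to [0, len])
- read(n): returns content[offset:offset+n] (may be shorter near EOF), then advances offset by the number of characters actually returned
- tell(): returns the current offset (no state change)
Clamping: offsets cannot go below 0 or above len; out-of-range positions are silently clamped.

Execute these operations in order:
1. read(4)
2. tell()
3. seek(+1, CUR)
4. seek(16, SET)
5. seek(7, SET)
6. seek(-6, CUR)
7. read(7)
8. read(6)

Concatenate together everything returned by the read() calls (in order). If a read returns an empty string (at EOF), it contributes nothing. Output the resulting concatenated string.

After 1 (read(4)): returned 'FVIV', offset=4
After 2 (tell()): offset=4
After 3 (seek(+1, CUR)): offset=5
After 4 (seek(16, SET)): offset=16
After 5 (seek(7, SET)): offset=7
After 6 (seek(-6, CUR)): offset=1
After 7 (read(7)): returned 'VIVKP3E', offset=8
After 8 (read(6)): returned '1A2LQS', offset=14

Answer: FVIVVIVKP3E1A2LQS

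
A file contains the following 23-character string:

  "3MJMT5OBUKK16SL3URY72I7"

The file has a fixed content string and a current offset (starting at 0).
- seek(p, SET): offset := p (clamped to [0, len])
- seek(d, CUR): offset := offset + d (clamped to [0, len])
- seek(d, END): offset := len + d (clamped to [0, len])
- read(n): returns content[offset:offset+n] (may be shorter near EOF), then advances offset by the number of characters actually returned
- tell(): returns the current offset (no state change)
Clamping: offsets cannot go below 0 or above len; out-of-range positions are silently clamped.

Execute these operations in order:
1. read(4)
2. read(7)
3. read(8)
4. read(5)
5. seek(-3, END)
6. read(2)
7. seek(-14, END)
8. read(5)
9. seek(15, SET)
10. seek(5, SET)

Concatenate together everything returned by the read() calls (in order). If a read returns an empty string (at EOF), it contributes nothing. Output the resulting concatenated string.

After 1 (read(4)): returned '3MJM', offset=4
After 2 (read(7)): returned 'T5OBUKK', offset=11
After 3 (read(8)): returned '16SL3URY', offset=19
After 4 (read(5)): returned '72I7', offset=23
After 5 (seek(-3, END)): offset=20
After 6 (read(2)): returned '2I', offset=22
After 7 (seek(-14, END)): offset=9
After 8 (read(5)): returned 'KK16S', offset=14
After 9 (seek(15, SET)): offset=15
After 10 (seek(5, SET)): offset=5

Answer: 3MJMT5OBUKK16SL3URY72I72IKK16S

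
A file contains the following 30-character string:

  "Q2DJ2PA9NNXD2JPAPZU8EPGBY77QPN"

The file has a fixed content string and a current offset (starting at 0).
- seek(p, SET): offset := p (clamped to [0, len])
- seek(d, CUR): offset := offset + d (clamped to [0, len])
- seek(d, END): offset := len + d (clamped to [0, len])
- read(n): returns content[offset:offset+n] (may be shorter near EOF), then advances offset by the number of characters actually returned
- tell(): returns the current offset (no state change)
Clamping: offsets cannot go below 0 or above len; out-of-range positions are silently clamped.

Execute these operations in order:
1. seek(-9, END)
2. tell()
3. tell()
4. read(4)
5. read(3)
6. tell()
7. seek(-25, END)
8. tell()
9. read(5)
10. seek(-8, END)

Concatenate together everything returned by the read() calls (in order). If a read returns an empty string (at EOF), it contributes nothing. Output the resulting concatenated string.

After 1 (seek(-9, END)): offset=21
After 2 (tell()): offset=21
After 3 (tell()): offset=21
After 4 (read(4)): returned 'PGBY', offset=25
After 5 (read(3)): returned '77Q', offset=28
After 6 (tell()): offset=28
After 7 (seek(-25, END)): offset=5
After 8 (tell()): offset=5
After 9 (read(5)): returned 'PA9NN', offset=10
After 10 (seek(-8, END)): offset=22

Answer: PGBY77QPA9NN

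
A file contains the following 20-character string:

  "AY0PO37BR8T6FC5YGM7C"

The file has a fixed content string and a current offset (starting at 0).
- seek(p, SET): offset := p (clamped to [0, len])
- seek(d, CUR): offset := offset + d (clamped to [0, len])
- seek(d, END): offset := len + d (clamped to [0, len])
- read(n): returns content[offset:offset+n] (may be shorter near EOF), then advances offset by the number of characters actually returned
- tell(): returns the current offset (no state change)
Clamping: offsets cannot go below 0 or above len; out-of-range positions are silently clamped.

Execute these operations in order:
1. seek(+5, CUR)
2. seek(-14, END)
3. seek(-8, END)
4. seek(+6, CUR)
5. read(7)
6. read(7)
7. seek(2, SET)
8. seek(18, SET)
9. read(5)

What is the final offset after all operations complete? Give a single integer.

Answer: 20

Derivation:
After 1 (seek(+5, CUR)): offset=5
After 2 (seek(-14, END)): offset=6
After 3 (seek(-8, END)): offset=12
After 4 (seek(+6, CUR)): offset=18
After 5 (read(7)): returned '7C', offset=20
After 6 (read(7)): returned '', offset=20
After 7 (seek(2, SET)): offset=2
After 8 (seek(18, SET)): offset=18
After 9 (read(5)): returned '7C', offset=20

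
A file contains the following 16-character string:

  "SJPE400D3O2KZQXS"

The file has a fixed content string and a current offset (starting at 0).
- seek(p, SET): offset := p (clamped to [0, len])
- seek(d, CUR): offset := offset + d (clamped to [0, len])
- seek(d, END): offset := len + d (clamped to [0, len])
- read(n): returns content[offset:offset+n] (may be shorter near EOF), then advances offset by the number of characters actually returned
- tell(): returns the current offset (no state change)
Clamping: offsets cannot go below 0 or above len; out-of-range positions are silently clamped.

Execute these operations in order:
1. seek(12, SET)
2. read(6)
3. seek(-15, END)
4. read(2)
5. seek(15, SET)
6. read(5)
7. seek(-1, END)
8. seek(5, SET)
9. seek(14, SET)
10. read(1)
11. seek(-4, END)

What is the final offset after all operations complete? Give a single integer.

After 1 (seek(12, SET)): offset=12
After 2 (read(6)): returned 'ZQXS', offset=16
After 3 (seek(-15, END)): offset=1
After 4 (read(2)): returned 'JP', offset=3
After 5 (seek(15, SET)): offset=15
After 6 (read(5)): returned 'S', offset=16
After 7 (seek(-1, END)): offset=15
After 8 (seek(5, SET)): offset=5
After 9 (seek(14, SET)): offset=14
After 10 (read(1)): returned 'X', offset=15
After 11 (seek(-4, END)): offset=12

Answer: 12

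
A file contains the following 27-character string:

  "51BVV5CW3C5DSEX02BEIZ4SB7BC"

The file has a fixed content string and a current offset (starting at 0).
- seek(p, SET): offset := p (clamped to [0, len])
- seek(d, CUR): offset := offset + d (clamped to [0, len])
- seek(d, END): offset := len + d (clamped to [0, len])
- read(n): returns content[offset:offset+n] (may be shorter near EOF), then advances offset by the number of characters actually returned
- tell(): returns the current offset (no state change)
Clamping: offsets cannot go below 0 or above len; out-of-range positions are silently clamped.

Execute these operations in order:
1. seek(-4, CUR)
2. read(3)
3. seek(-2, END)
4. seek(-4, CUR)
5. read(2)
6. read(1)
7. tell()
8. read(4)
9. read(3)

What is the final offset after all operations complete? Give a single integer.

Answer: 27

Derivation:
After 1 (seek(-4, CUR)): offset=0
After 2 (read(3)): returned '51B', offset=3
After 3 (seek(-2, END)): offset=25
After 4 (seek(-4, CUR)): offset=21
After 5 (read(2)): returned '4S', offset=23
After 6 (read(1)): returned 'B', offset=24
After 7 (tell()): offset=24
After 8 (read(4)): returned '7BC', offset=27
After 9 (read(3)): returned '', offset=27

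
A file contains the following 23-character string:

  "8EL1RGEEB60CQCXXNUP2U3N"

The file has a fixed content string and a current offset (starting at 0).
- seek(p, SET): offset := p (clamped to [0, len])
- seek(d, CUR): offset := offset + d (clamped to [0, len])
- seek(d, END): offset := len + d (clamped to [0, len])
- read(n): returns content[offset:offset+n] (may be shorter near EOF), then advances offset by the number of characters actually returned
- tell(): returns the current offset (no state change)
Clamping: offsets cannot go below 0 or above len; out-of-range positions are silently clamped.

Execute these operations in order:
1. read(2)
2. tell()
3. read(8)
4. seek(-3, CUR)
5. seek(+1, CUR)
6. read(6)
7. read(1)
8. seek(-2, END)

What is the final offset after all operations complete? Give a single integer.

Answer: 21

Derivation:
After 1 (read(2)): returned '8E', offset=2
After 2 (tell()): offset=2
After 3 (read(8)): returned 'L1RGEEB6', offset=10
After 4 (seek(-3, CUR)): offset=7
After 5 (seek(+1, CUR)): offset=8
After 6 (read(6)): returned 'B60CQC', offset=14
After 7 (read(1)): returned 'X', offset=15
After 8 (seek(-2, END)): offset=21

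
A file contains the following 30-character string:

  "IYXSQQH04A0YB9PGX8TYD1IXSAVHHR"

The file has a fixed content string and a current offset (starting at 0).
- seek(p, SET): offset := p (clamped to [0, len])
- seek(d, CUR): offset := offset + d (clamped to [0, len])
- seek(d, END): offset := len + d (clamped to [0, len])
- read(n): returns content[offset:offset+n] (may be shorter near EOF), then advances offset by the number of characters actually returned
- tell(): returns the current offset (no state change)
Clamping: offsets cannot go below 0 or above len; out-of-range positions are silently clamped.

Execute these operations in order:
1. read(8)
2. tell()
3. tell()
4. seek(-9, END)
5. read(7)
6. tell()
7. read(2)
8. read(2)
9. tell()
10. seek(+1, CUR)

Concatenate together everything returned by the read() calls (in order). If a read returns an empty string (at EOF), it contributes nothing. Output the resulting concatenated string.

After 1 (read(8)): returned 'IYXSQQH0', offset=8
After 2 (tell()): offset=8
After 3 (tell()): offset=8
After 4 (seek(-9, END)): offset=21
After 5 (read(7)): returned '1IXSAVH', offset=28
After 6 (tell()): offset=28
After 7 (read(2)): returned 'HR', offset=30
After 8 (read(2)): returned '', offset=30
After 9 (tell()): offset=30
After 10 (seek(+1, CUR)): offset=30

Answer: IYXSQQH01IXSAVHHR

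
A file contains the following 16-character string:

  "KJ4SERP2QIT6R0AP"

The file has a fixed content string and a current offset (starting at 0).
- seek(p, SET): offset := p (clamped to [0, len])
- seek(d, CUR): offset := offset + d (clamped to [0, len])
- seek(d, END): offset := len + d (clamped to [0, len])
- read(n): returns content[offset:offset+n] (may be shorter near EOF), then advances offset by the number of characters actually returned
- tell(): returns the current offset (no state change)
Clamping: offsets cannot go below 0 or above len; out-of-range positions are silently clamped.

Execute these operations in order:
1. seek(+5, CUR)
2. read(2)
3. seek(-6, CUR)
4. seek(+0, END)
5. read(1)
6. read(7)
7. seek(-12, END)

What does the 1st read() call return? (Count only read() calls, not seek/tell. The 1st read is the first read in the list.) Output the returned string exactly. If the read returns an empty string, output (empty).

After 1 (seek(+5, CUR)): offset=5
After 2 (read(2)): returned 'RP', offset=7
After 3 (seek(-6, CUR)): offset=1
After 4 (seek(+0, END)): offset=16
After 5 (read(1)): returned '', offset=16
After 6 (read(7)): returned '', offset=16
After 7 (seek(-12, END)): offset=4

Answer: RP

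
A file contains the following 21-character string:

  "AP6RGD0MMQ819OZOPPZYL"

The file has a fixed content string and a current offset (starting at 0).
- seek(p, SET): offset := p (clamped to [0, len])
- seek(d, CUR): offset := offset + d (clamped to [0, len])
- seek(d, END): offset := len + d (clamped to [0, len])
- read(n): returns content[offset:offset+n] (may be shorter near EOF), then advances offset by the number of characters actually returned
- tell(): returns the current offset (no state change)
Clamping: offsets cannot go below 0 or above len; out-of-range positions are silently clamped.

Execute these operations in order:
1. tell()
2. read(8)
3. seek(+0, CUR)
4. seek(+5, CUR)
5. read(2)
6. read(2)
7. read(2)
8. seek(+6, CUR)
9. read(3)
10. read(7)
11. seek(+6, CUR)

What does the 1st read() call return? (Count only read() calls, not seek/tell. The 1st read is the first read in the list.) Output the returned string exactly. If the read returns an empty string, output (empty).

After 1 (tell()): offset=0
After 2 (read(8)): returned 'AP6RGD0M', offset=8
After 3 (seek(+0, CUR)): offset=8
After 4 (seek(+5, CUR)): offset=13
After 5 (read(2)): returned 'OZ', offset=15
After 6 (read(2)): returned 'OP', offset=17
After 7 (read(2)): returned 'PZ', offset=19
After 8 (seek(+6, CUR)): offset=21
After 9 (read(3)): returned '', offset=21
After 10 (read(7)): returned '', offset=21
After 11 (seek(+6, CUR)): offset=21

Answer: AP6RGD0M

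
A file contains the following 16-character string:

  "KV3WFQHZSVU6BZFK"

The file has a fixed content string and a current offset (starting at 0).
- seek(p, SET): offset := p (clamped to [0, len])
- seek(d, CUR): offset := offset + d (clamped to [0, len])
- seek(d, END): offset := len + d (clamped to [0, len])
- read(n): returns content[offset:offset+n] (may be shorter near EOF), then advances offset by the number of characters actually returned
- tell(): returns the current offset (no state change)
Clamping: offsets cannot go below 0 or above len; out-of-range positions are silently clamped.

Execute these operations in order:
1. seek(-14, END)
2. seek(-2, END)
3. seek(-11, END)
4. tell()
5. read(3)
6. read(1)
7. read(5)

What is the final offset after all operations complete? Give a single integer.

Answer: 14

Derivation:
After 1 (seek(-14, END)): offset=2
After 2 (seek(-2, END)): offset=14
After 3 (seek(-11, END)): offset=5
After 4 (tell()): offset=5
After 5 (read(3)): returned 'QHZ', offset=8
After 6 (read(1)): returned 'S', offset=9
After 7 (read(5)): returned 'VU6BZ', offset=14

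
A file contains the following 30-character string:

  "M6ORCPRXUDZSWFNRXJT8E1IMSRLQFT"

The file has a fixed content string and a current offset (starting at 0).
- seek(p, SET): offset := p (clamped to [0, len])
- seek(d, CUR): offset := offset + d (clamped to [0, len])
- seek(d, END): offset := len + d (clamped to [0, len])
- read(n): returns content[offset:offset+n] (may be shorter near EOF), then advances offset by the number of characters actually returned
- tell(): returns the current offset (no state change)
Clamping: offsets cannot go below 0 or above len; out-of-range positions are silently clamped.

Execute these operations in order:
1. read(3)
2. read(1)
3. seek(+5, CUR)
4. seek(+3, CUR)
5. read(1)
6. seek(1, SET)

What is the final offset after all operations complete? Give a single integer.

After 1 (read(3)): returned 'M6O', offset=3
After 2 (read(1)): returned 'R', offset=4
After 3 (seek(+5, CUR)): offset=9
After 4 (seek(+3, CUR)): offset=12
After 5 (read(1)): returned 'W', offset=13
After 6 (seek(1, SET)): offset=1

Answer: 1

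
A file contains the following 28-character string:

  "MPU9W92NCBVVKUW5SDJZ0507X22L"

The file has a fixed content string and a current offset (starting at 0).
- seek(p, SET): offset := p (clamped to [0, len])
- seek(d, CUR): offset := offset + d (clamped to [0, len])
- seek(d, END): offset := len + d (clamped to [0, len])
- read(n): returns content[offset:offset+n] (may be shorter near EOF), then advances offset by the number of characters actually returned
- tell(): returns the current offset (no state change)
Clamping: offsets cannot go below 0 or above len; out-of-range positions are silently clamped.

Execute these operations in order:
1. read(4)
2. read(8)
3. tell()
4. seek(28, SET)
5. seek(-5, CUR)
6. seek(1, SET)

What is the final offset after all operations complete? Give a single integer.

After 1 (read(4)): returned 'MPU9', offset=4
After 2 (read(8)): returned 'W92NCBVV', offset=12
After 3 (tell()): offset=12
After 4 (seek(28, SET)): offset=28
After 5 (seek(-5, CUR)): offset=23
After 6 (seek(1, SET)): offset=1

Answer: 1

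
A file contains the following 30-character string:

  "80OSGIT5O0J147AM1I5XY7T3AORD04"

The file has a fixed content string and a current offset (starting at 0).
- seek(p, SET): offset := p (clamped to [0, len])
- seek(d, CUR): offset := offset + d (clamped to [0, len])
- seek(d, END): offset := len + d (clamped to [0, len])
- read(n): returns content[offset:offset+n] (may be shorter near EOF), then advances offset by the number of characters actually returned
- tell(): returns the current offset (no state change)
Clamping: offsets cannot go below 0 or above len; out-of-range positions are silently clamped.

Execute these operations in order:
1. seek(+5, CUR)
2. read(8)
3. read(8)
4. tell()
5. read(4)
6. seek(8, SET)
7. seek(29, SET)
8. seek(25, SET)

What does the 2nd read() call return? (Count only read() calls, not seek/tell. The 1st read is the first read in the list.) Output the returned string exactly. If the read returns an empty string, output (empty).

Answer: 7AM1I5XY

Derivation:
After 1 (seek(+5, CUR)): offset=5
After 2 (read(8)): returned 'IT5O0J14', offset=13
After 3 (read(8)): returned '7AM1I5XY', offset=21
After 4 (tell()): offset=21
After 5 (read(4)): returned '7T3A', offset=25
After 6 (seek(8, SET)): offset=8
After 7 (seek(29, SET)): offset=29
After 8 (seek(25, SET)): offset=25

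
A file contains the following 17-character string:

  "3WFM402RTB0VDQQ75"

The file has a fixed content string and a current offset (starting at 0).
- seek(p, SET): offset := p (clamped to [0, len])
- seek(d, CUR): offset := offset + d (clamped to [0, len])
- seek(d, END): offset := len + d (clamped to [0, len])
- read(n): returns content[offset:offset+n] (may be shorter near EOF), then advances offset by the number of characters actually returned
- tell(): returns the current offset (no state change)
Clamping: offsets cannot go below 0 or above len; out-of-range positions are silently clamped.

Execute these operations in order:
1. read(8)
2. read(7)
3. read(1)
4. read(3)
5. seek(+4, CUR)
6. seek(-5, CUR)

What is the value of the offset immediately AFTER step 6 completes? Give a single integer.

Answer: 12

Derivation:
After 1 (read(8)): returned '3WFM402R', offset=8
After 2 (read(7)): returned 'TB0VDQQ', offset=15
After 3 (read(1)): returned '7', offset=16
After 4 (read(3)): returned '5', offset=17
After 5 (seek(+4, CUR)): offset=17
After 6 (seek(-5, CUR)): offset=12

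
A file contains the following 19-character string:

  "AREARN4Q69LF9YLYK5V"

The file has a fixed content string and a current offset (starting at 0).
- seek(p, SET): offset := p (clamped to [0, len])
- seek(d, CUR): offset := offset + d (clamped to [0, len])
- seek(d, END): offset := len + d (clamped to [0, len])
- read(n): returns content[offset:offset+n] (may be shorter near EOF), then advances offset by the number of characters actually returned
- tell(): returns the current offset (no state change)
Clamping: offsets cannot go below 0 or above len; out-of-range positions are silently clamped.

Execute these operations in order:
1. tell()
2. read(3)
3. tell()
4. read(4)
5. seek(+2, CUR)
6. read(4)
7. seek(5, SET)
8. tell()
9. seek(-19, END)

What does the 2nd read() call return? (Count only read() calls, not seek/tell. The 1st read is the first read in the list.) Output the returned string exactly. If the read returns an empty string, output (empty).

After 1 (tell()): offset=0
After 2 (read(3)): returned 'ARE', offset=3
After 3 (tell()): offset=3
After 4 (read(4)): returned 'ARN4', offset=7
After 5 (seek(+2, CUR)): offset=9
After 6 (read(4)): returned '9LF9', offset=13
After 7 (seek(5, SET)): offset=5
After 8 (tell()): offset=5
After 9 (seek(-19, END)): offset=0

Answer: ARN4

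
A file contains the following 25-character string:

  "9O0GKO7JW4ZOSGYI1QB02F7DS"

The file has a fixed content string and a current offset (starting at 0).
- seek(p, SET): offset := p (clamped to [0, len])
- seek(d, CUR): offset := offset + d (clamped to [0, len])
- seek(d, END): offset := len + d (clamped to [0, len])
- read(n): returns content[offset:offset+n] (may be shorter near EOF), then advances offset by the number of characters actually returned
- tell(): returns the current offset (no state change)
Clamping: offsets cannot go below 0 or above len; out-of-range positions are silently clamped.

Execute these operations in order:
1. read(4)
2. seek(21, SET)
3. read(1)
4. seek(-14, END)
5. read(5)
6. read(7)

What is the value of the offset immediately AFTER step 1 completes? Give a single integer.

After 1 (read(4)): returned '9O0G', offset=4

Answer: 4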